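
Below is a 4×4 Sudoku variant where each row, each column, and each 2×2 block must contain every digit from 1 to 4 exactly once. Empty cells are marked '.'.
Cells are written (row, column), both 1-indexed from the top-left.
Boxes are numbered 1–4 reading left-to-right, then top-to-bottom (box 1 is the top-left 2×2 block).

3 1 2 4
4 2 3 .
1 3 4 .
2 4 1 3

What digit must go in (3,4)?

Row 3 already contains {1, 3, 4}.
Column 4 already contains {3, 4}.
Its 2×2 block (box 4) already contains {1, 3, 4}.
The only value from 1–4 not eliminated is 2, so (3,4) = 2.

2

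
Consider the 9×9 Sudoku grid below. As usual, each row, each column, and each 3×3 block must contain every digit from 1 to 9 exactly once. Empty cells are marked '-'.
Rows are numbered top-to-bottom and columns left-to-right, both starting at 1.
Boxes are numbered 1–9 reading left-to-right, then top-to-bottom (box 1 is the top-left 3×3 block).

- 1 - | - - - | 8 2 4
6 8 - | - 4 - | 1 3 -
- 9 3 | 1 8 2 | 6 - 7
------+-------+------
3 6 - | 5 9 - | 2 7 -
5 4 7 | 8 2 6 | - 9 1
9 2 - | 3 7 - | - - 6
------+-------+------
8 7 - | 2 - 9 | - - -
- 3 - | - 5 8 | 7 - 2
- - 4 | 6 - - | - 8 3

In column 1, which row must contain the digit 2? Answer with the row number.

Consider where 2 can go in column 1.
R1C1 is out (row 1 already has a 2).
R3C1 is out (row 3 already has a 2).
R8C1 is out (row 8 already has a 2).
So the only cell in column 1 that can hold 2 is R9C1.
That is row 9.

9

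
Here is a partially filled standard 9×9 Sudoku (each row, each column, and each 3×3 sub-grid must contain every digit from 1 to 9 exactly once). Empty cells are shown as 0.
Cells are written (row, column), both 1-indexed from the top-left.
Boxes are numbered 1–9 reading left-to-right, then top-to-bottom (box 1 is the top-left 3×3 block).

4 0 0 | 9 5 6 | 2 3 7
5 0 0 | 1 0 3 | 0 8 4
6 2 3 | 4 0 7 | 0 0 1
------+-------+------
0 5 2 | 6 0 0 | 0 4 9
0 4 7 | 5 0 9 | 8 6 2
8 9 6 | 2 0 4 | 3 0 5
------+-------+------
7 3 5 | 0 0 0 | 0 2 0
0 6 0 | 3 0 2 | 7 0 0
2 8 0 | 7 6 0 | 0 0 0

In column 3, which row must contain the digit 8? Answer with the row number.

Consider where 8 can go in column 3.
(2,3) is out (row 2 already has a 8).
(8,3) is out (box 7 already has a 8).
(9,3) is out (row 9 already has a 8).
So the only cell in column 3 that can hold 8 is (1,3).
That is row 1.

1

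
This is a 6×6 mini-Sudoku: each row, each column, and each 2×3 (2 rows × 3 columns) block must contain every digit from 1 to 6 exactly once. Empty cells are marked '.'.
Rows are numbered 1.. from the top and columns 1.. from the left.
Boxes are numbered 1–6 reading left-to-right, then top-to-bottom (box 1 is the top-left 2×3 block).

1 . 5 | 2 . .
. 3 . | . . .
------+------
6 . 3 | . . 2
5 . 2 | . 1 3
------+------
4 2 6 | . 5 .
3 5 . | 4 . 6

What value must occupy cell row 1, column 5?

Cell row 1, column 5 itself could take any of {3, 4, 6} by direct elimination.
Consider where 3 can go in box 2.
row 1, column 6 is out (column 6 already has a 3).
row 2, column 4 is out (row 2 already has a 3).
row 2, column 5 is out (row 2 already has a 3).
row 2, column 6 is out (row 2 already has a 3).
So the only cell in box 2 that can hold 3 is row 1, column 5.
Therefore row 1, column 5 = 3.

3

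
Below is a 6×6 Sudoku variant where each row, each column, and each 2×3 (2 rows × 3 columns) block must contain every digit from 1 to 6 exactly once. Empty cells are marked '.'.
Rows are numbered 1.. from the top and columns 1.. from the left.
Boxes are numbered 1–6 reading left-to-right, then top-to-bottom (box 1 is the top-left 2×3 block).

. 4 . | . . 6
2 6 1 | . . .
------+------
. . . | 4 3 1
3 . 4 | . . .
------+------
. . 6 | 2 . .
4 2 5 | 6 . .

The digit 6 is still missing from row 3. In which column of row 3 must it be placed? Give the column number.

1

Consider where 6 can go in row 3.
row 3, column 2 is out (column 2 already has a 6).
row 3, column 3 is out (column 3 already has a 6).
So the only cell in row 3 that can hold 6 is row 3, column 1.
That is column 1.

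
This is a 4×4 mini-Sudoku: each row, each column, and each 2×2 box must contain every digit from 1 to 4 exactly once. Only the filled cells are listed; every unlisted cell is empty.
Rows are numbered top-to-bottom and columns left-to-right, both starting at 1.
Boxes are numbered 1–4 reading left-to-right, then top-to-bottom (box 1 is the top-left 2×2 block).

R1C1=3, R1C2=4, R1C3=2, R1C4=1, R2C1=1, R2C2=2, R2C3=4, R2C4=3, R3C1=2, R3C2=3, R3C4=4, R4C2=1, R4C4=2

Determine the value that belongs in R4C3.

Row 4 already contains {1, 2}.
Column 3 already contains {2, 4}.
Its 2×2 block (box 4) already contains {2, 4}.
The only value from 1–4 not eliminated is 3, so R4C3 = 3.

3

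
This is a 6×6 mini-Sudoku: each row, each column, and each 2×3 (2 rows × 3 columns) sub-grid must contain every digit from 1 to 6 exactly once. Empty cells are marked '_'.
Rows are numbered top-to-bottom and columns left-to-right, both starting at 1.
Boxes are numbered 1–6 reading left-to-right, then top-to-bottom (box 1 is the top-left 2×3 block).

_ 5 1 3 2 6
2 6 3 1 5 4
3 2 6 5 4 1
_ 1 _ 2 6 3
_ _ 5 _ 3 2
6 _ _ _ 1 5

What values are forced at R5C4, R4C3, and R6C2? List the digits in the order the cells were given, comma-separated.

For R5C4:
  Consider where 6 can go in box 6.
  R6C4 is out (row 6 already has a 6).
  So the only cell in box 6 that can hold 6 is R5C4.
  So R5C4 = 6.
For R4C3:
  Row 4 already contains {1, 2, 3, 6}.
  Column 3 already contains {1, 3, 5, 6}.
  Its 2×3 block (box 3) already contains {1, 2, 3, 6}.
  The only value from 1–6 not eliminated is 4, so R4C3 = 4.
For R6C2:
  Consider where 3 can go in column 2.
  R5C2 is out (row 5 already has a 3).
  So the only cell in column 2 that can hold 3 is R6C2.
  So R6C2 = 3.

6,4,3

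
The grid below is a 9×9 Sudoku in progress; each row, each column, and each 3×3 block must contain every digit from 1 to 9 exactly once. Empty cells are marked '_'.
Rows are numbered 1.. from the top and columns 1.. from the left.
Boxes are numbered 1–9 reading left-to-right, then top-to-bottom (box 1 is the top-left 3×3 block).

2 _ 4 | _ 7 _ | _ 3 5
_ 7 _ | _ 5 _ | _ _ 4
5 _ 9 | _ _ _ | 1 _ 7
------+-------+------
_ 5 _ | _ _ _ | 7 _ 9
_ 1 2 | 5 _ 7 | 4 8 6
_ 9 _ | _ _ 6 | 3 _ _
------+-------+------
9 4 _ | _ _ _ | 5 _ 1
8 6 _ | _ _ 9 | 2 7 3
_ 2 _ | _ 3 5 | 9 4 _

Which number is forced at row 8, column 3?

5

Cell row 8, column 3 itself could take any of {1, 5} by direct elimination.
Consider where 5 can go in column 3.
row 2, column 3 is out (row 2 already has a 5).
row 4, column 3 is out (row 4 already has a 5).
row 6, column 3 is out (box 4 already has a 5).
row 7, column 3 is out (row 7 already has a 5).
row 9, column 3 is out (row 9 already has a 5).
So the only cell in column 3 that can hold 5 is row 8, column 3.
Therefore row 8, column 3 = 5.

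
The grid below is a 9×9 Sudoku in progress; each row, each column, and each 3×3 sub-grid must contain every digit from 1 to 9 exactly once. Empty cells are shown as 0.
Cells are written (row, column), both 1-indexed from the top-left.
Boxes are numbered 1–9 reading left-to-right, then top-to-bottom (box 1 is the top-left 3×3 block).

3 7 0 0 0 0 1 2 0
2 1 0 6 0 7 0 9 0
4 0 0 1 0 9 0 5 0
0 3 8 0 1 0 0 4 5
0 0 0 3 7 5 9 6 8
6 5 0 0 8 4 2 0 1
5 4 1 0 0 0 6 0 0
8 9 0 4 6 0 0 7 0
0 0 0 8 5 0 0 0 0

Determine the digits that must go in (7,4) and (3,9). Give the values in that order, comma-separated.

7,7

For (7,4):
  Consider where 7 can go in box 8.
  (7,5) is out (column 5 already has a 7).
  (7,6) is out (column 6 already has a 7).
  (8,6) is out (row 8 already has a 7).
  (9,6) is out (column 6 already has a 7).
  So the only cell in box 8 that can hold 7 is (7,4).
  So (7,4) = 7.
For (3,9):
  Consider where 7 can go in column 9.
  (1,9) is out (row 1 already has a 7).
  (2,9) is out (row 2 already has a 7).
  (7,9) is out (box 9 already has a 7).
  (8,9) is out (row 8 already has a 7).
  (9,9) is out (box 9 already has a 7).
  So the only cell in column 9 that can hold 7 is (3,9).
  So (3,9) = 7.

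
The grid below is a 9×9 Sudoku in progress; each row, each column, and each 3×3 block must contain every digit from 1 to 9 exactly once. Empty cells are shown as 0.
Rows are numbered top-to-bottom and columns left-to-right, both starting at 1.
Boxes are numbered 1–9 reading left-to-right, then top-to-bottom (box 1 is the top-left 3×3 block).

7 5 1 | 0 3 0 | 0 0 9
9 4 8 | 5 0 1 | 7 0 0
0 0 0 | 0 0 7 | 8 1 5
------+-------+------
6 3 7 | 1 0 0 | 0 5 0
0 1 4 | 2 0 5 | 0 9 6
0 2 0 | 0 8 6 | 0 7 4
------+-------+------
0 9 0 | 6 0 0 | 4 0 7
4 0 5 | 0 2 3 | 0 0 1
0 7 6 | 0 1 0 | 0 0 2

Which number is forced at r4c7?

Row 4 already contains {1, 3, 5, 6, 7}.
Column 7 already contains {4, 7, 8}.
Its 3×3 block (box 6) already contains {4, 5, 6, 7, 9}.
The only value from 1–9 not eliminated is 2, so r4c7 = 2.

2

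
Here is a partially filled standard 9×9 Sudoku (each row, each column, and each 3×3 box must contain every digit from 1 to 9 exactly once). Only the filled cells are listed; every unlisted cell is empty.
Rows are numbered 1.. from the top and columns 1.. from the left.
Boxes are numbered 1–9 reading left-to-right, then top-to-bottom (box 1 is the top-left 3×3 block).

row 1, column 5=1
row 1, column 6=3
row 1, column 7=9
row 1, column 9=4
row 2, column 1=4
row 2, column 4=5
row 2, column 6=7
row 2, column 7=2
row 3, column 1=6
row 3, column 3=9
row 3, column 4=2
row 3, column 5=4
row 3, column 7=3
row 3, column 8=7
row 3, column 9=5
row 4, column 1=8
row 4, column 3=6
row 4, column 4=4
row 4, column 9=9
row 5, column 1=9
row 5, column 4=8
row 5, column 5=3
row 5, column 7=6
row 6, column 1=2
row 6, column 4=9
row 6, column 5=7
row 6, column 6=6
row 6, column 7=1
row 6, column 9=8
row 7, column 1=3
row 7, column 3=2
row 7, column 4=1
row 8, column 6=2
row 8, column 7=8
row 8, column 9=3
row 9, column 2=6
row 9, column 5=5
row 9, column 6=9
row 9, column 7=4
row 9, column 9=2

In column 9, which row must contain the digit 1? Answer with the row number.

Consider where 1 can go in column 9.
row 5, column 9 is out (box 6 already has a 1).
row 7, column 9 is out (row 7 already has a 1).
So the only cell in column 9 that can hold 1 is row 2, column 9.
That is row 2.

2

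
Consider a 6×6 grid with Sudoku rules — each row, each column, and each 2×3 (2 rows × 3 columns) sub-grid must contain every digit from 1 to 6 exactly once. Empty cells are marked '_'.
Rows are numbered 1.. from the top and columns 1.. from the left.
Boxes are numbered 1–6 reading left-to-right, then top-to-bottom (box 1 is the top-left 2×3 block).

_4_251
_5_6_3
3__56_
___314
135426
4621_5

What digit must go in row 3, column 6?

2

Row 3 already contains {3, 5, 6}.
Column 6 already contains {1, 3, 4, 5, 6}.
Its 2×3 block (box 4) already contains {1, 3, 4, 5, 6}.
The only value from 1–6 not eliminated is 2, so row 3, column 6 = 2.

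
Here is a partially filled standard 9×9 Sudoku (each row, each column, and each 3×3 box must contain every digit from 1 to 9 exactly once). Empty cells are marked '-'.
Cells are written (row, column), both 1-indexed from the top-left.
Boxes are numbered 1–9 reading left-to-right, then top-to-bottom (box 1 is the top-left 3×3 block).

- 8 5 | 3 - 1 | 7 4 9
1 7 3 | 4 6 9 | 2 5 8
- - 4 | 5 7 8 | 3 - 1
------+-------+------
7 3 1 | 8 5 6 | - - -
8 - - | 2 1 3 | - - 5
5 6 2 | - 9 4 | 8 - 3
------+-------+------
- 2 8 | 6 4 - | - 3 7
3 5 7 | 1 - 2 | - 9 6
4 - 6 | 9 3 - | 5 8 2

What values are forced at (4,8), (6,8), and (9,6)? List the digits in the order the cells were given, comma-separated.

2,1,7

For (4,8):
  Row 4 already contains {1, 3, 5, 6, 7, 8}.
  Column 8 already contains {3, 4, 5, 8, 9}.
  Its 3×3 block (box 6) already contains {3, 5, 8}.
  The only value from 1–9 not eliminated is 2, so (4,8) = 2.
For (6,8):
  Consider where 1 can go in row 6.
  (6,4) is out (column 4 already has a 1).
  So the only cell in row 6 that can hold 1 is (6,8).
  So (6,8) = 1.
For (9,6):
  Row 9 already contains {2, 3, 4, 5, 6, 8, 9}.
  Column 6 already contains {1, 2, 3, 4, 6, 8, 9}.
  Its 3×3 block (box 8) already contains {1, 2, 3, 4, 6, 9}.
  The only value from 1–9 not eliminated is 7, so (9,6) = 7.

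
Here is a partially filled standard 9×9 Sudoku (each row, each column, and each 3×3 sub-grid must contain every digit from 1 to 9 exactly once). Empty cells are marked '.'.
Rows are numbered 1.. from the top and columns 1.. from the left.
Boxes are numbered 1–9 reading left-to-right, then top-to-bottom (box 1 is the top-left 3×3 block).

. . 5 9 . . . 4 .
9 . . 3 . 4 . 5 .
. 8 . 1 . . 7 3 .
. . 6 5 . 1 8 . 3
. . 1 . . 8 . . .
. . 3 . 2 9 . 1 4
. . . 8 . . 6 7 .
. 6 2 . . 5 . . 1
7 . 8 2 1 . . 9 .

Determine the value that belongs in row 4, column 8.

2

Row 4 already contains {1, 3, 5, 6, 8}.
Column 8 already contains {1, 3, 4, 5, 7, 9}.
Its 3×3 block (box 6) already contains {1, 3, 4, 8}.
The only value from 1–9 not eliminated is 2, so row 4, column 8 = 2.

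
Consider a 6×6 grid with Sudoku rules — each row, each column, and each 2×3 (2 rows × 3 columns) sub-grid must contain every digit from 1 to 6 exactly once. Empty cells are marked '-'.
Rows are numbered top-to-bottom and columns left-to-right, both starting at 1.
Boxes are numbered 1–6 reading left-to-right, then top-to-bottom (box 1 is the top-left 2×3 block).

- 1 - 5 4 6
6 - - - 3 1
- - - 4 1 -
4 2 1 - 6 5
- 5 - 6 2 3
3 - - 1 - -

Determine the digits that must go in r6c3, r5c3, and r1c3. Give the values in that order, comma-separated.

For r6c3:
  Consider where 2 can go in box 5.
  r5c1 is out (row 5 already has a 2).
  r5c3 is out (row 5 already has a 2).
  r6c2 is out (column 2 already has a 2).
  So the only cell in box 5 that can hold 2 is r6c3.
  So r6c3 = 2.
For r5c3:
  Row 5 already contains {2, 3, 5, 6}.
  Column 3 already contains {1}.
  Its 2×3 block (box 5) already contains {3, 5}.
  The only value from 1–6 not eliminated is 4, so r5c3 = 4.
For r1c3:
  Consider where 3 can go in row 1.
  r1c1 is out (column 1 already has a 3).
  So the only cell in row 1 that can hold 3 is r1c3.
  So r1c3 = 3.

2,4,3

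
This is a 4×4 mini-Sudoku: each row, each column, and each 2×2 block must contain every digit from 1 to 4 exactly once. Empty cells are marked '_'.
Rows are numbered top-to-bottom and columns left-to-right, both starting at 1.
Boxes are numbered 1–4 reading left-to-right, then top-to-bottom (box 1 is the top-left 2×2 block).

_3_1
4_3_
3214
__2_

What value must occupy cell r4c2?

4

Cell r4c2 itself could take any of {1, 4} by direct elimination.
Consider where 4 can go in column 2.
r2c2 is out (row 2 already has a 4).
So the only cell in column 2 that can hold 4 is r4c2.
Therefore r4c2 = 4.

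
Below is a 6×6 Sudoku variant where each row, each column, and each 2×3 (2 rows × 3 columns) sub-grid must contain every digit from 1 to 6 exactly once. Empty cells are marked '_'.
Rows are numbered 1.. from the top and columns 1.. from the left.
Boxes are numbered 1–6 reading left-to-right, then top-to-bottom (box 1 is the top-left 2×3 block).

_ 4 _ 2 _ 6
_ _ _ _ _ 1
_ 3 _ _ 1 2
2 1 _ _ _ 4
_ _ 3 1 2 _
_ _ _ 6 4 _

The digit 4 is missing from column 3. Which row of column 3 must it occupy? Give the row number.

3

Consider where 4 can go in column 3.
row 1, column 3 is out (row 1 already has a 4).
row 2, column 3 is out (box 1 already has a 4).
row 4, column 3 is out (row 4 already has a 4).
row 6, column 3 is out (row 6 already has a 4).
So the only cell in column 3 that can hold 4 is row 3, column 3.
That is row 3.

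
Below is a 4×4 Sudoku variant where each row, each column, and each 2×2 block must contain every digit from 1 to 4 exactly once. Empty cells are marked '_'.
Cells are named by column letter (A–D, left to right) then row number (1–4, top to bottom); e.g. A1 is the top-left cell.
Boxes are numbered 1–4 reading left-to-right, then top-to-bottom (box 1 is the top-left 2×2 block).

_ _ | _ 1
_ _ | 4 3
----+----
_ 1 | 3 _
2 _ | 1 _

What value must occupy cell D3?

Cell D3 itself could take any of {2, 4} by direct elimination.
Consider where 2 can go in box 4.
D4 is out (row 4 already has a 2).
So the only cell in box 4 that can hold 2 is D3.
Therefore D3 = 2.

2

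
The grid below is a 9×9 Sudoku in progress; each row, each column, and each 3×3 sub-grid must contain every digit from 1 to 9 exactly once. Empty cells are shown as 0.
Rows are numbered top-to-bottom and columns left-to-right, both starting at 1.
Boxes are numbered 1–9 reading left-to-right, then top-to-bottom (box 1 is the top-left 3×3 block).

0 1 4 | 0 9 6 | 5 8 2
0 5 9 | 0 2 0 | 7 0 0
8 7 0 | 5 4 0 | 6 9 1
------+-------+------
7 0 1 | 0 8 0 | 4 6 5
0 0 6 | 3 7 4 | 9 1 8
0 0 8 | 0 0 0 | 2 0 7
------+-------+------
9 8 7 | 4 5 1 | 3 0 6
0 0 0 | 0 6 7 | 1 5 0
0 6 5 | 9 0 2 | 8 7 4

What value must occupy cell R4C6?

Row 4 already contains {1, 4, 5, 6, 7, 8}.
Column 6 already contains {1, 2, 4, 6, 7}.
Its 3×3 block (box 5) already contains {3, 4, 7, 8}.
The only value from 1–9 not eliminated is 9, so R4C6 = 9.

9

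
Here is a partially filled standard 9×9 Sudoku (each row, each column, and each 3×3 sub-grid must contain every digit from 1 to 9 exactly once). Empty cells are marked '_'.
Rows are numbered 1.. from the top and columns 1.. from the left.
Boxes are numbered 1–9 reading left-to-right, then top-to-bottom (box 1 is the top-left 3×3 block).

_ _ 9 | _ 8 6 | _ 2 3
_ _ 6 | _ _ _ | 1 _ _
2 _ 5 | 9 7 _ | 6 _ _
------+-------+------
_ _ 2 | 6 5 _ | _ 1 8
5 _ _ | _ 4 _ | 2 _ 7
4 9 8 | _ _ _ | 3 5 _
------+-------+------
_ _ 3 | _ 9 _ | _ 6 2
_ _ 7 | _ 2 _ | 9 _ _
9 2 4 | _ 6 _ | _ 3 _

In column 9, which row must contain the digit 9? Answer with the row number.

Consider where 9 can go in column 9.
row 3, column 9 is out (row 3 already has a 9).
row 6, column 9 is out (row 6 already has a 9).
row 8, column 9 is out (row 8 already has a 9).
row 9, column 9 is out (row 9 already has a 9).
So the only cell in column 9 that can hold 9 is row 2, column 9.
That is row 2.

2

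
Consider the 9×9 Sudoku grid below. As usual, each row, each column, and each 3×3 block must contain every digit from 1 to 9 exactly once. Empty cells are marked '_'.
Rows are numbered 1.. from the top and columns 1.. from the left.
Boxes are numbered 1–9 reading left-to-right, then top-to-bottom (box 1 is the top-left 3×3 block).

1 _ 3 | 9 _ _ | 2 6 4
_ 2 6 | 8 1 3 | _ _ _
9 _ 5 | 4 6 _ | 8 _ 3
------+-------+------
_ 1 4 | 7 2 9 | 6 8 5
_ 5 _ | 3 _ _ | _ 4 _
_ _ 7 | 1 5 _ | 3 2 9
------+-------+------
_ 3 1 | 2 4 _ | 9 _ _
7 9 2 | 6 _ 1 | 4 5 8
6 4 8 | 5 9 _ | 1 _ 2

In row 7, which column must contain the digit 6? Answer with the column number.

Consider where 6 can go in row 7.
row 7, column 1 is out (column 1 already has a 6).
row 7, column 6 is out (box 8 already has a 6).
row 7, column 8 is out (column 8 already has a 6).
So the only cell in row 7 that can hold 6 is row 7, column 9.
That is column 9.

9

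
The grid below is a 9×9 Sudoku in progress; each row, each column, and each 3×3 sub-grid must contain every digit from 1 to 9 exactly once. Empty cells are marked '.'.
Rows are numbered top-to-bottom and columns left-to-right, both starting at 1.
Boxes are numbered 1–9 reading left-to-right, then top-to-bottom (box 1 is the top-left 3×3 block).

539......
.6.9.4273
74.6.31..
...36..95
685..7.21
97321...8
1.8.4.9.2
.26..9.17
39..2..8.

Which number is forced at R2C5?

5

Cell R2C5 itself could take any of {5, 8} by direct elimination.
Consider where 5 can go in row 2.
R2C1 is out (column 1 already has a 5).
R2C3 is out (column 3 already has a 5).
So the only cell in row 2 that can hold 5 is R2C5.
Therefore R2C5 = 5.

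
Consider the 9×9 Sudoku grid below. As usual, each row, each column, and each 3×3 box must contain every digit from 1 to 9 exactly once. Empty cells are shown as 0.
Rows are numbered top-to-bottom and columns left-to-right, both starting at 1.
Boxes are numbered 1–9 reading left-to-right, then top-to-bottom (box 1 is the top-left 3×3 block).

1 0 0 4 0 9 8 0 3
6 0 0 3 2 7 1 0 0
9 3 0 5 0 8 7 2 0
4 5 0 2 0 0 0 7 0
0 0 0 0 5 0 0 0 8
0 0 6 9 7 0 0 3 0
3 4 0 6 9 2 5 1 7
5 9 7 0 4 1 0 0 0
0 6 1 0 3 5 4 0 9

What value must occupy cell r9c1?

Cell r9c1 itself could take any of {2, 8} by direct elimination.
Consider where 2 can go in box 7.
r7c3 is out (row 7 already has a 2).
So the only cell in box 7 that can hold 2 is r9c1.
Therefore r9c1 = 2.

2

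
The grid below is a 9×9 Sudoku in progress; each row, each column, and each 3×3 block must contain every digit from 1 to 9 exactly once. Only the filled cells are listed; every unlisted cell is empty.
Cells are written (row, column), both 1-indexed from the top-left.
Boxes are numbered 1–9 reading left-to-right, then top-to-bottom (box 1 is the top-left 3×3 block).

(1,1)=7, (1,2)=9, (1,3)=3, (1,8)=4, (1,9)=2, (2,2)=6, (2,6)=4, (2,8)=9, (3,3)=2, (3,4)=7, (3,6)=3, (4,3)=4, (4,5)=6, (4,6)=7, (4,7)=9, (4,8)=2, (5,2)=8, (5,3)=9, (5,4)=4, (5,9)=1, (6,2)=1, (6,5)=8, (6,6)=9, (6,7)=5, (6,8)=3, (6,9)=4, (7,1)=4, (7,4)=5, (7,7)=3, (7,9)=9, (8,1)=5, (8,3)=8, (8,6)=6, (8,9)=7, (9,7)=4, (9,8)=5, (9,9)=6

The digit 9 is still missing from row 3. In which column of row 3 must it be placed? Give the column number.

Consider where 9 can go in row 3.
(3,1) is out (box 1 already has a 9).
(3,2) is out (column 2 already has a 9).
(3,7) is out (column 7 already has a 9).
(3,8) is out (column 8 already has a 9).
(3,9) is out (column 9 already has a 9).
So the only cell in row 3 that can hold 9 is (3,5).
That is column 5.

5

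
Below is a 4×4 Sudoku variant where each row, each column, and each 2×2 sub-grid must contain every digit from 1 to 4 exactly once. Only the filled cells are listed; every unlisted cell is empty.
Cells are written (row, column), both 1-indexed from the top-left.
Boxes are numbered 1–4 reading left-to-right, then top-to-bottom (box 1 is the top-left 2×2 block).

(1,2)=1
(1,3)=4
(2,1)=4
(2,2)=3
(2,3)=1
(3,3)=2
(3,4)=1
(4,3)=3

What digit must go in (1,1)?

Row 1 already contains {1, 4}.
Column 1 already contains {4}.
Its 2×2 block (box 1) already contains {1, 3, 4}.
The only value from 1–4 not eliminated is 2, so (1,1) = 2.

2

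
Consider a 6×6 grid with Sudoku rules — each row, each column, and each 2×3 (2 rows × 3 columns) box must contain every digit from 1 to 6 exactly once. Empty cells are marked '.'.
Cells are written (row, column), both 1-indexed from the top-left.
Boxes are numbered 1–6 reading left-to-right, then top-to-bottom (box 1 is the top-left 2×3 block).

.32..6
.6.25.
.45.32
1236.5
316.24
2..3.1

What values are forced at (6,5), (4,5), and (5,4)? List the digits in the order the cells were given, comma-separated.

For (6,5):
  Row 6 already contains {1, 2, 3}.
  Column 5 already contains {2, 3, 5}.
  Its 2×3 block (box 6) already contains {1, 2, 3, 4}.
  The only value from 1–6 not eliminated is 6, so (6,5) = 6.
For (4,5):
  Row 4 already contains {1, 2, 3, 5, 6}.
  Column 5 already contains {2, 3, 5}.
  Its 2×3 block (box 4) already contains {2, 3, 5, 6}.
  The only value from 1–6 not eliminated is 4, so (4,5) = 4.
For (5,4):
  Row 5 already contains {1, 2, 3, 4, 6}.
  Column 4 already contains {2, 3, 6}.
  Its 2×3 block (box 6) already contains {1, 2, 3, 4}.
  The only value from 1–6 not eliminated is 5, so (5,4) = 5.

6,4,5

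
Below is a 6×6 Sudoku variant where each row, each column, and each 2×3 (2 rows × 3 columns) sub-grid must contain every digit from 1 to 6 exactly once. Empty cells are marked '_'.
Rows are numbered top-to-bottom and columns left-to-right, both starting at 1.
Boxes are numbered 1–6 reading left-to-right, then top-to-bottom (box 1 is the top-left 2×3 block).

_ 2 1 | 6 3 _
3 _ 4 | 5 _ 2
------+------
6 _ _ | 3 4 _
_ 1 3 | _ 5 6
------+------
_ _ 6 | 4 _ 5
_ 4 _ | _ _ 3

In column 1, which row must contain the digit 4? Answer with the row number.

4

Consider where 4 can go in column 1.
R1C1 is out (box 1 already has a 4).
R5C1 is out (row 5 already has a 4).
R6C1 is out (row 6 already has a 4).
So the only cell in column 1 that can hold 4 is R4C1.
That is row 4.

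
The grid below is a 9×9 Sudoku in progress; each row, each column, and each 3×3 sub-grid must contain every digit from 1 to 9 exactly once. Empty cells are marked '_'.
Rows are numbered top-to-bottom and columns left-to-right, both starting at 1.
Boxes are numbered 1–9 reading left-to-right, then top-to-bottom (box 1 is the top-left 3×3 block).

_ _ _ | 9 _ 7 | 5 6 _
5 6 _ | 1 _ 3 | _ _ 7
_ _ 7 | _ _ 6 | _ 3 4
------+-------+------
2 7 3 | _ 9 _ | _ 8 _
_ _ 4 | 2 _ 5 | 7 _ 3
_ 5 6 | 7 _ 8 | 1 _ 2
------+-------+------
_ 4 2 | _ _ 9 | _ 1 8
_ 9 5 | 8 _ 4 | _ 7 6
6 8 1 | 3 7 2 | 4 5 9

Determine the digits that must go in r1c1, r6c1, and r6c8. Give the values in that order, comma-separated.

4,9,4

For r1c1:
  Consider where 4 can go in column 1.
  r3c1 is out (row 3 already has a 4).
  r5c1 is out (row 5 already has a 4).
  r6c1 is out (box 4 already has a 4).
  r7c1 is out (row 7 already has a 4).
  r8c1 is out (row 8 already has a 4).
  So the only cell in column 1 that can hold 4 is r1c1.
  So r1c1 = 4.
For r6c1:
  Row 6 already contains {1, 2, 5, 6, 7, 8}.
  Column 1 already contains {2, 5, 6}.
  Its 3×3 block (box 4) already contains {2, 3, 4, 5, 6, 7}.
  The only value from 1–9 not eliminated is 9, so r6c1 = 9.
For r6c8:
  Consider where 4 can go in column 8.
  r2c8 is out (box 3 already has a 4).
  r5c8 is out (row 5 already has a 4).
  So the only cell in column 8 that can hold 4 is r6c8.
  So r6c8 = 4.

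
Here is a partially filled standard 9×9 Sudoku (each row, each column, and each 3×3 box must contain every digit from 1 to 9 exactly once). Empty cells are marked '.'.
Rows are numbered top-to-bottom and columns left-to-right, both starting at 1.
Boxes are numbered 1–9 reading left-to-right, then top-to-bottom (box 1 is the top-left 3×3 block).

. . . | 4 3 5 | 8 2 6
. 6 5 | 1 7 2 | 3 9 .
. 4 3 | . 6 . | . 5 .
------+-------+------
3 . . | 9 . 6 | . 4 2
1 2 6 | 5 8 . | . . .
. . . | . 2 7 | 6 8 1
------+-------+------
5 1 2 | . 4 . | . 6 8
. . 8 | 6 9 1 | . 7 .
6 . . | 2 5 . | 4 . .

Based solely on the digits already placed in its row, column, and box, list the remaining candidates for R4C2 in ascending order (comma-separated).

5,7,8

Row 4 already contains {2, 3, 4, 6, 9}.
Column 2 already contains {1, 2, 4, 6}.
Its 3×3 block (box 4) already contains {1, 2, 3, 6}.
Removing those from 1–9 leaves {5, 7, 8} as the candidates for R4C2.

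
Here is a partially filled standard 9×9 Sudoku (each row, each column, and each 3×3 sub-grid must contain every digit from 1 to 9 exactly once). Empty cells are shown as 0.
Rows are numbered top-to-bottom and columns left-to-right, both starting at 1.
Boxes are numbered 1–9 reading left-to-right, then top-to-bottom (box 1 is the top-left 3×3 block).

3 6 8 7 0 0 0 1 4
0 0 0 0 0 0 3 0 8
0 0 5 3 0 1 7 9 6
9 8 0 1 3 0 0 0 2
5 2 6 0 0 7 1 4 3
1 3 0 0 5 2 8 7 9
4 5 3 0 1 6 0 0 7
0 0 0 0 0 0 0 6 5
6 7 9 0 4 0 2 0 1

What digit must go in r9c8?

3

Cell r9c8 itself could take any of {3, 8} by direct elimination.
Consider where 3 can go in column 8.
r2c8 is out (row 2 already has a 3).
r4c8 is out (row 4 already has a 3).
r7c8 is out (row 7 already has a 3).
So the only cell in column 8 that can hold 3 is r9c8.
Therefore r9c8 = 3.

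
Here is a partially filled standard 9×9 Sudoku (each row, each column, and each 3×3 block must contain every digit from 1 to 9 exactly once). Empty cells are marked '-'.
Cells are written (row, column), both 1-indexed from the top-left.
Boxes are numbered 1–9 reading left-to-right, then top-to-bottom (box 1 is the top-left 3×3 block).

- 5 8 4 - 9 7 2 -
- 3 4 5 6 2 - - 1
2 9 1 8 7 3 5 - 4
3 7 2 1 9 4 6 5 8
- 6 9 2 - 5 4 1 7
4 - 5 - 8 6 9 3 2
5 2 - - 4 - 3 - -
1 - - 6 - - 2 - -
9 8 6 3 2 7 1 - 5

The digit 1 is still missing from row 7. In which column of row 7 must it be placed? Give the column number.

6

Consider where 1 can go in row 7.
(7,3) is out (column 3 already has a 1).
(7,4) is out (column 4 already has a 1).
(7,8) is out (column 8 already has a 1).
(7,9) is out (column 9 already has a 1).
So the only cell in row 7 that can hold 1 is (7,6).
That is column 6.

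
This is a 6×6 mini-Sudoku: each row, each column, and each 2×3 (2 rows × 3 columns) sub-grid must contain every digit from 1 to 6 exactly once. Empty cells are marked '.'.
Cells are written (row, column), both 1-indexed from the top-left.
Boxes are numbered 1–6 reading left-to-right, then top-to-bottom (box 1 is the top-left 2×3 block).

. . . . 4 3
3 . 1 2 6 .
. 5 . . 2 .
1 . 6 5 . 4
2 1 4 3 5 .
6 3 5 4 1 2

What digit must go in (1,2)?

6

Cell (1,2) itself could take any of {2, 6} by direct elimination.
Consider where 6 can go in column 2.
(2,2) is out (row 2 already has a 6).
(4,2) is out (row 4 already has a 6).
So the only cell in column 2 that can hold 6 is (1,2).
Therefore (1,2) = 6.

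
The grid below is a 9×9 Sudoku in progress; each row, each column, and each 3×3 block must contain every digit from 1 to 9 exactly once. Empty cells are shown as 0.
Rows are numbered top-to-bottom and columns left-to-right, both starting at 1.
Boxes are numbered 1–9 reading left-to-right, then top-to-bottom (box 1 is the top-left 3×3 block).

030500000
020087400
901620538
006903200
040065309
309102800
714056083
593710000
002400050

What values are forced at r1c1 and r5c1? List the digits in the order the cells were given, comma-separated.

4,2

For r1c1:
  Consider where 4 can go in box 1.
  r1c3 is out (column 3 already has a 4).
  r2c1 is out (row 2 already has a 4).
  r2c3 is out (row 2 already has a 4).
  r3c2 is out (column 2 already has a 4).
  So the only cell in box 1 that can hold 4 is r1c1.
  So r1c1 = 4.
For r5c1:
  Consider where 2 can go in column 1.
  r1c1 is out (box 1 already has a 2).
  r2c1 is out (row 2 already has a 2).
  r4c1 is out (row 4 already has a 2).
  r9c1 is out (row 9 already has a 2).
  So the only cell in column 1 that can hold 2 is r5c1.
  So r5c1 = 2.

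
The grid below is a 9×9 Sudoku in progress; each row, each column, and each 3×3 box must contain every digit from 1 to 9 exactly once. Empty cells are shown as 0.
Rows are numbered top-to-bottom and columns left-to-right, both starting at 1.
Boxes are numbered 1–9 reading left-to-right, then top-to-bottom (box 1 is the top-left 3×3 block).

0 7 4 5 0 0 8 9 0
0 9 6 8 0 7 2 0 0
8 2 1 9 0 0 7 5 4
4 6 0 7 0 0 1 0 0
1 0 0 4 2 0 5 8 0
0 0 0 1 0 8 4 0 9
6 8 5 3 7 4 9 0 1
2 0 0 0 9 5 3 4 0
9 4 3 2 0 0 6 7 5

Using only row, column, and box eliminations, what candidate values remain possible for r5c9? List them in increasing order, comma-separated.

3,6,7

Row 5 already contains {1, 2, 4, 5, 8}.
Column 9 already contains {1, 4, 5, 9}.
Its 3×3 block (box 6) already contains {1, 4, 5, 8, 9}.
Removing those from 1–9 leaves {3, 6, 7} as the candidates for r5c9.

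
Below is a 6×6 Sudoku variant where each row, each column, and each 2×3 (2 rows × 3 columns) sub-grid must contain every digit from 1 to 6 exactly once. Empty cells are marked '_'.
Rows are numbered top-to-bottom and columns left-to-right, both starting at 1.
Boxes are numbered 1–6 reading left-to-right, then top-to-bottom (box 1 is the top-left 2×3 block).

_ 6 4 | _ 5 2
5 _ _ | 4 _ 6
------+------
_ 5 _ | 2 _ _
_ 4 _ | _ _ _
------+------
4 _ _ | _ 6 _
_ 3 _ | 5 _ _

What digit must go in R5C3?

Cell R5C3 itself could take any of {1, 2, 5} by direct elimination.
Consider where 5 can go in column 3.
R2C3 is out (row 2 already has a 5).
R3C3 is out (row 3 already has a 5).
R4C3 is out (box 3 already has a 5).
R6C3 is out (row 6 already has a 5).
So the only cell in column 3 that can hold 5 is R5C3.
Therefore R5C3 = 5.

5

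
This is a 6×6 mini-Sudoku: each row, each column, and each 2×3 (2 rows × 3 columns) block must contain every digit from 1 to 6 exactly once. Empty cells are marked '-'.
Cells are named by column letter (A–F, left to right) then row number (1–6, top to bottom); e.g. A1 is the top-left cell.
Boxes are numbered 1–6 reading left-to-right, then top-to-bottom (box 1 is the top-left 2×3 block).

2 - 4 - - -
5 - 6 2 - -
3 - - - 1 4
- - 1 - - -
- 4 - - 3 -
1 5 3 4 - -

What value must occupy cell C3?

Cell C3 itself could take any of {2, 5} by direct elimination.
Consider where 5 can go in column C.
C5 is out (box 5 already has a 5).
So the only cell in column C that can hold 5 is C3.
Therefore C3 = 5.

5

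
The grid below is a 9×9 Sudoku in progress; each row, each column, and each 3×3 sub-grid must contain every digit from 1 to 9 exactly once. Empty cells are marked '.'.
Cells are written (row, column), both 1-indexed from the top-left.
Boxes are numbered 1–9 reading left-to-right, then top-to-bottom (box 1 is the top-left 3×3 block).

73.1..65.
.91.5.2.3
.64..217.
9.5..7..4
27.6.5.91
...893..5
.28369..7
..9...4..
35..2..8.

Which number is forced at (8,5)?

7

Cell (8,5) itself could take any of {1, 7, 8} by direct elimination.
Consider where 7 can go in column 5.
(1,5) is out (row 1 already has a 7).
(3,5) is out (row 3 already has a 7).
(4,5) is out (row 4 already has a 7).
(5,5) is out (row 5 already has a 7).
So the only cell in column 5 that can hold 7 is (8,5).
Therefore (8,5) = 7.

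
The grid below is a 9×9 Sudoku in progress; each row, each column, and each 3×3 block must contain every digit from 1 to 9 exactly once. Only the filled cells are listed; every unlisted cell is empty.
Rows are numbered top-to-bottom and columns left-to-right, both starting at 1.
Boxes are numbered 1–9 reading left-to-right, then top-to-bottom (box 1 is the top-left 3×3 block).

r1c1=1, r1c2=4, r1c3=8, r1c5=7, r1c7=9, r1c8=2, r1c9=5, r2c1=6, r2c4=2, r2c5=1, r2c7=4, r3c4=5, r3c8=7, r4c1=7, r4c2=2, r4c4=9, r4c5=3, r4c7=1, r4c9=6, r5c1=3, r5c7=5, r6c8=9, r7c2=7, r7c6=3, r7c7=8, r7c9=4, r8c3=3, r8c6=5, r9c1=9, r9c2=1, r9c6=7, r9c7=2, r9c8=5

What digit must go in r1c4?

Cell r1c4 itself could take any of {3, 6} by direct elimination.
Consider where 3 can go in box 2.
r1c6 is out (column 6 already has a 3).
r2c6 is out (column 6 already has a 3).
r3c5 is out (column 5 already has a 3).
r3c6 is out (column 6 already has a 3).
So the only cell in box 2 that can hold 3 is r1c4.
Therefore r1c4 = 3.

3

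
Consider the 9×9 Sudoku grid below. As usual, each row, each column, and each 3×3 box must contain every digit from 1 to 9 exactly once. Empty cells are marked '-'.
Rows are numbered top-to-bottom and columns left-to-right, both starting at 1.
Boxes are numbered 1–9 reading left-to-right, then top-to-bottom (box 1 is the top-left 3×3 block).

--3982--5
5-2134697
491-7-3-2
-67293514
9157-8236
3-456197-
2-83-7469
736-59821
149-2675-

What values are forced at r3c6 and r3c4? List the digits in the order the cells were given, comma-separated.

For r3c6:
  Row 3 already contains {1, 2, 3, 4, 7, 9}.
  Column 6 already contains {1, 2, 3, 4, 6, 7, 8, 9}.
  Its 3×3 block (box 2) already contains {1, 2, 3, 4, 7, 8, 9}.
  The only value from 1–9 not eliminated is 5, so r3c6 = 5.
For r3c4:
  Row 3 already contains {1, 2, 3, 4, 7, 9}.
  Column 4 already contains {1, 2, 3, 5, 7, 9}.
  Its 3×3 block (box 2) already contains {1, 2, 3, 4, 7, 8, 9}.
  The only value from 1–9 not eliminated is 6, so r3c4 = 6.

5,6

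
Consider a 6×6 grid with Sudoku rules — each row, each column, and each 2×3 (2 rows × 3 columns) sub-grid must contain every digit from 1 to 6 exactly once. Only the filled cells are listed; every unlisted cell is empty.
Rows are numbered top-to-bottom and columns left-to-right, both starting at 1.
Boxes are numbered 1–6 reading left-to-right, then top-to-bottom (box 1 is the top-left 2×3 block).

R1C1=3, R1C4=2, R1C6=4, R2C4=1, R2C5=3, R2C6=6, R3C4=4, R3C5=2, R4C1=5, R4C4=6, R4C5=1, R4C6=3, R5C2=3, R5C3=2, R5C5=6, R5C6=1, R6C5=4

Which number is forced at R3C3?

Cell R3C3 itself could take any of {1, 3, 6} by direct elimination.
Consider where 3 can go in box 3.
R3C1 is out (column 1 already has a 3).
R3C2 is out (column 2 already has a 3).
R4C2 is out (row 4 already has a 3).
R4C3 is out (row 4 already has a 3).
So the only cell in box 3 that can hold 3 is R3C3.
Therefore R3C3 = 3.

3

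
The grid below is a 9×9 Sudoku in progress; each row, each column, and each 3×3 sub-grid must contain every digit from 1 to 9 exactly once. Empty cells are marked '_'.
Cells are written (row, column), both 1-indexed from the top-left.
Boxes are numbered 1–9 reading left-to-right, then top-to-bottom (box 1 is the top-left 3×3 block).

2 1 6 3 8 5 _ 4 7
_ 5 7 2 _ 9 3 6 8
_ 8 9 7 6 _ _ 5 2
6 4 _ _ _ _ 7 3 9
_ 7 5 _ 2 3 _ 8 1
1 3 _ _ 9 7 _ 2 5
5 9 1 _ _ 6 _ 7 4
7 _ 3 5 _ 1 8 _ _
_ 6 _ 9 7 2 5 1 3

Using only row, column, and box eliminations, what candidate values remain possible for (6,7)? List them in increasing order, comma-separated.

Row 6 already contains {1, 2, 3, 5, 7, 9}.
Column 7 already contains {3, 5, 7, 8}.
Its 3×3 block (box 6) already contains {1, 2, 3, 5, 7, 8, 9}.
Removing those from 1–9 leaves {4, 6} as the candidates for (6,7).

4,6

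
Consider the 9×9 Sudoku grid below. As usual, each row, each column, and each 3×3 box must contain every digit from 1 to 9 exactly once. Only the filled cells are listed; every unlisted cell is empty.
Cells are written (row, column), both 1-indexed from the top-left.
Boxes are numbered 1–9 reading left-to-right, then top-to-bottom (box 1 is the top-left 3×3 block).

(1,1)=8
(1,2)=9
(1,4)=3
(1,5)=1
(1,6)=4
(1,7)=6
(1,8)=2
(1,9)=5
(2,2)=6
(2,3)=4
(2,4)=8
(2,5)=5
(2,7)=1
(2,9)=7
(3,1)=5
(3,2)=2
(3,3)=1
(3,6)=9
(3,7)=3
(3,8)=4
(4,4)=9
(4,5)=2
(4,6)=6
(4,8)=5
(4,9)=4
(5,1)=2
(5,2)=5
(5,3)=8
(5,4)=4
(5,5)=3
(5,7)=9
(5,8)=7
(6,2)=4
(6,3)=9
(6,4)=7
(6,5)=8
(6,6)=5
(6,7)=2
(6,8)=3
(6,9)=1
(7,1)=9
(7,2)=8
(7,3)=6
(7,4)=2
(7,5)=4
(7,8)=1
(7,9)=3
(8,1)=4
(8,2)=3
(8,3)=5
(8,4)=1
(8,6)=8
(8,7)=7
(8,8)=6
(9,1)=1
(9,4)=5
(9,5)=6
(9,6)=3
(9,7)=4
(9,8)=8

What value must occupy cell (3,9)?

8

Row 3 already contains {1, 2, 3, 4, 5, 9}.
Column 9 already contains {1, 3, 4, 5, 7}.
Its 3×3 block (box 3) already contains {1, 2, 3, 4, 5, 6, 7}.
The only value from 1–9 not eliminated is 8, so (3,9) = 8.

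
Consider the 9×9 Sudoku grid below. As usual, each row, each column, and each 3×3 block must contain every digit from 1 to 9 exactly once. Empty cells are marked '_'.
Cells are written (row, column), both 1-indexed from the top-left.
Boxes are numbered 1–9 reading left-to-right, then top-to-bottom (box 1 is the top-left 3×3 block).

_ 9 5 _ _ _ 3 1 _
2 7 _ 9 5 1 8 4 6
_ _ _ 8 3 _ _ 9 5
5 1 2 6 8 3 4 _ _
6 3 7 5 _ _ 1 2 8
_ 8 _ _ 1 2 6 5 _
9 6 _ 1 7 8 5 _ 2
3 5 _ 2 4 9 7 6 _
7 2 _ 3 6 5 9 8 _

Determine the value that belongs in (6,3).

Cell (6,3) itself could take any of {4, 9} by direct elimination.
Consider where 9 can go in box 4.
(6,1) is out (column 1 already has a 9).
So the only cell in box 4 that can hold 9 is (6,3).
Therefore (6,3) = 9.

9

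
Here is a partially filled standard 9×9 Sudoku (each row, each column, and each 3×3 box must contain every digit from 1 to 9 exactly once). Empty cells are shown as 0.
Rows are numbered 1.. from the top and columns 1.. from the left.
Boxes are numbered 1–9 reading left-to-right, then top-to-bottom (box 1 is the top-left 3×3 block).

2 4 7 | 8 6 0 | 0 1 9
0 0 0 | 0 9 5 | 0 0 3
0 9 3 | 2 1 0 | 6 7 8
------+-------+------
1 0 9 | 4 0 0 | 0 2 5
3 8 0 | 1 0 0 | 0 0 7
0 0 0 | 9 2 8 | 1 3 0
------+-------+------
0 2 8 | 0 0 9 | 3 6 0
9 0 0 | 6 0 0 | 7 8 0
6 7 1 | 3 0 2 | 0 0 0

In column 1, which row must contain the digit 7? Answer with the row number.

6

Consider where 7 can go in column 1.
row 2, column 1 is out (box 1 already has a 7).
row 3, column 1 is out (row 3 already has a 7).
row 7, column 1 is out (box 7 already has a 7).
So the only cell in column 1 that can hold 7 is row 6, column 1.
That is row 6.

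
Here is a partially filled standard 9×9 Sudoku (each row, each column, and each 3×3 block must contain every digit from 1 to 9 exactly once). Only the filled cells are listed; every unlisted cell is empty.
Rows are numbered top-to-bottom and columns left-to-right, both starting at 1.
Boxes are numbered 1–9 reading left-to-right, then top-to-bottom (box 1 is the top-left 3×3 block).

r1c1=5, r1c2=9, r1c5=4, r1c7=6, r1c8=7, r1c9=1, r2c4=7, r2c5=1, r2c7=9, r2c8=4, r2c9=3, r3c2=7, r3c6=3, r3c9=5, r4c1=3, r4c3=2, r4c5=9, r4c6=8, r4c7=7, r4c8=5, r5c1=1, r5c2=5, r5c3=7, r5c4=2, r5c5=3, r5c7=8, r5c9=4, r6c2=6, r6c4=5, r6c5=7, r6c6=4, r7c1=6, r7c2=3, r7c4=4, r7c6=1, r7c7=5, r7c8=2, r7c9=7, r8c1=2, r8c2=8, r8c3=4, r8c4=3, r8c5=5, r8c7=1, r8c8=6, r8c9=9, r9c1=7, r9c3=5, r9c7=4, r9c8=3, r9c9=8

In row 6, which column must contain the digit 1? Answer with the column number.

8

Consider where 1 can go in row 6.
r6c1 is out (column 1 already has a 1).
r6c3 is out (box 4 already has a 1).
r6c7 is out (column 7 already has a 1).
r6c9 is out (column 9 already has a 1).
So the only cell in row 6 that can hold 1 is r6c8.
That is column 8.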